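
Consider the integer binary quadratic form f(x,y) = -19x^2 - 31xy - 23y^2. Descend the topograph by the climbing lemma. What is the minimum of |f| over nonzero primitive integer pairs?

translate: b→-7 (≡31 mod 38), so (19,31,23)→(19,-7,11)
flip: (19,-7,11)→(11,7,19)
reduced (well bottom): (11,7,19) with a≤c, −a<b≤a
well minimum |f| = |-11| = 11 (negative-definite)

11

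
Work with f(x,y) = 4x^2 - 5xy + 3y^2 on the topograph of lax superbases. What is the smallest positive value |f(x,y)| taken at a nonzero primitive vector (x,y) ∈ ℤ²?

translate: b→3 (≡-5 mod 8), so (4,-5,3)→(4,3,2)
flip: (4,3,2)→(2,-3,4)
translate: b→1 (≡-3 mod 4), so (2,-3,4)→(2,1,3)
reduced (well bottom): (2,1,3) with a≤c, −a<b≤a
well minimum = a = 2

2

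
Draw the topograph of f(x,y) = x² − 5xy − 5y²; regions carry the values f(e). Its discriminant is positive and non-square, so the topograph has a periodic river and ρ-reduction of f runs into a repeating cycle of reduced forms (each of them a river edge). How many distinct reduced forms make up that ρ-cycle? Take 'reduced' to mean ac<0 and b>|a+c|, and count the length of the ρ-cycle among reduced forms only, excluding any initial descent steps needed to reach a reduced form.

D = 45, ⌊√D⌋ = 6
descent: ρ → (-5,5,1)  [lands on river]
river: ρ → (1,5,-5)
ρ-cycle length = 2 (tail of 1 descent step not counted)

2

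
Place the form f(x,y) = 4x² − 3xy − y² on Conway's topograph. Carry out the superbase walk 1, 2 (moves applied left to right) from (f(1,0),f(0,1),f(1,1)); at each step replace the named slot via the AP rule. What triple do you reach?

start (4,-1,0) = (f(1,0),f(0,1),f(1,1))
replace slot 1: 2·((-1)+0) − 4 = -6 → (-6,-1,0)
replace slot 2: 2·((-6)+0) − (-1) = -11 → (-6,-11,0)

-6,-11,0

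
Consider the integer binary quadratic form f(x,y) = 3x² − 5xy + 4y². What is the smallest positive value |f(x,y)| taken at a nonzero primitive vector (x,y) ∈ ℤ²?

translate: b→1 (≡-5 mod 6), so (3,-5,4)→(3,1,2)
flip: (3,1,2)→(2,-1,3)
reduced (well bottom): (2,-1,3) with a≤c, −a<b≤a
well minimum = a = 2

2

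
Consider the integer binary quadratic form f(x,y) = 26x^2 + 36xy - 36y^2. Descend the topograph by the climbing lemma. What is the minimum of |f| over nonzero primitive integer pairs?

river: ρ → (-36,36,26)
river: ρ → (26,68,-4)
river: ρ → (-4,68,26)
river: ρ → (26,36,-36)
closes: descent 0, river 4
min |a| on river = 4

4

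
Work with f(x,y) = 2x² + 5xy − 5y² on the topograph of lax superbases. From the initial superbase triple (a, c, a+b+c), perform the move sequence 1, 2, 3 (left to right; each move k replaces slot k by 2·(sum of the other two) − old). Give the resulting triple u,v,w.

start (2,-5,2) = (f(1,0),f(0,1),f(1,1))
replace slot 1: 2·((-5)+2) − 2 = -8 → (-8,-5,2)
replace slot 2: 2·((-8)+2) − (-5) = -7 → (-8,-7,2)
replace slot 3: 2·((-8)+(-7)) − 2 = -32 → (-8,-7,-32)

-8,-7,-32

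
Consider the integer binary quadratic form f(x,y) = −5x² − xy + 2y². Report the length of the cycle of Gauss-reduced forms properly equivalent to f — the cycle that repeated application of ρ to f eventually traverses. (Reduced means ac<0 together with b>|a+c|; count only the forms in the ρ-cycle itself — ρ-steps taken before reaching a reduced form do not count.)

D = 41, ⌊√D⌋ = 6
descent: ρ → (2,5,-2)  [lands on river]
river: ρ → (-2,3,4)
river: ρ → (4,5,-1)
river: ρ → (-1,5,4)
river: ρ → (4,3,-2)
river: ρ → (-2,5,2)
river: ρ → (2,3,-4)
river: ρ → (-4,5,1)
river: ρ → (1,5,-4)
river: ρ → (-4,3,2)
ρ-cycle length = 10 (tail of 1 descent step not counted)

10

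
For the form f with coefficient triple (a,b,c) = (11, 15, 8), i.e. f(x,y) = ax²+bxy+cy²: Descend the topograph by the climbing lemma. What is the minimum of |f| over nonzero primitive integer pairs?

translate: b→-7 (≡15 mod 22), so (11,15,8)→(11,-7,4)
flip: (11,-7,4)→(4,7,11)
translate: b→-1 (≡7 mod 8), so (4,7,11)→(4,-1,8)
reduced (well bottom): (4,-1,8) with a≤c, −a<b≤a
well minimum = a = 4

4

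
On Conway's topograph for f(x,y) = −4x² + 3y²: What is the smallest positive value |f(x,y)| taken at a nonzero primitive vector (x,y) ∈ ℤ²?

descent: ρ → (3,6,-1)  [lands on river]
river: ρ → (-1,6,3)
closes: descent 1, river 2
min |a| on river = 1

1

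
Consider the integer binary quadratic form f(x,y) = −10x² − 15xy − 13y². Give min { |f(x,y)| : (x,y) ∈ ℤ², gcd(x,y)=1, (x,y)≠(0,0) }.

translate: b→-5 (≡15 mod 20), so (10,15,13)→(10,-5,8)
flip: (10,-5,8)→(8,5,10)
reduced (well bottom): (8,5,10) with a≤c, −a<b≤a
well minimum |f| = |-8| = 8 (negative-definite)

8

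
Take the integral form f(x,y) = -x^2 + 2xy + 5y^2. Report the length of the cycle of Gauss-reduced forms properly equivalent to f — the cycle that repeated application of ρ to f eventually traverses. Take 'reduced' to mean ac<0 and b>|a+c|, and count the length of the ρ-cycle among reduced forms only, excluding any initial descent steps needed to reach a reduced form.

D = 24, ⌊√D⌋ = 4
descent: ρ → (5,-2,-1)
descent: ρ → (-1,4,2)  [lands on river]
river: ρ → (2,4,-1)
ρ-cycle length = 2 (tail of 2 descent steps not counted)

2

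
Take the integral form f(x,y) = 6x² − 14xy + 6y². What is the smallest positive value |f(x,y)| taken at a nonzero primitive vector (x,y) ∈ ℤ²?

descent: ρ → (6,2,-2)
descent: ρ → (-2,6,2)  [lands on river]
river: ρ → (2,6,-2)
closes: descent 2, river 2
min |a| on river = 2

2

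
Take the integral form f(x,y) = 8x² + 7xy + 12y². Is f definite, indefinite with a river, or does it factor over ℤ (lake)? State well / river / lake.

D = b²−4ac = 7² − 4·8·12 = -335
D < 0 ⇒ definite ⇒ every region one sign ⇒ single well

well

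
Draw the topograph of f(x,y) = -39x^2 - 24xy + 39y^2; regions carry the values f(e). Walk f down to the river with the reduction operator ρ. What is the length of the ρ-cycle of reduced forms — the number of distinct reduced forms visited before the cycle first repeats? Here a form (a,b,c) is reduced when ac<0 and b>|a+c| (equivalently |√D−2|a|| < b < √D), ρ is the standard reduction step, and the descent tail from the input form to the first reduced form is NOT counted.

D = 6660, ⌊√D⌋ = 81
descent: ρ → (39,24,-39)  [lands on river]
river: ρ → (-39,54,24)
river: ρ → (24,42,-51)
river: ρ → (-51,60,15)
river: ρ → (15,60,-51)
river: ρ → (-51,42,24)
river: ρ → (24,54,-39)
river: ρ → (-39,24,39)
river: ρ → (39,54,-24)
river: ρ → (-24,42,51)
river: ρ → (51,60,-15)
river: ρ → (-15,60,51)
river: ρ → (51,42,-24)
river: ρ → (-24,54,39)
ρ-cycle length = 14 (tail of 1 descent step not counted)

14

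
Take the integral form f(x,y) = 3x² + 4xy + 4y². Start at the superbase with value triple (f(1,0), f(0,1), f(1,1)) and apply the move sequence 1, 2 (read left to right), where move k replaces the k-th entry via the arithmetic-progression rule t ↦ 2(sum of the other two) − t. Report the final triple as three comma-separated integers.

start (3,4,11) = (f(1,0),f(0,1),f(1,1))
replace slot 1: 2·(4+11) − 3 = 27 → (27,4,11)
replace slot 2: 2·(27+11) − 4 = 72 → (27,72,11)

27,72,11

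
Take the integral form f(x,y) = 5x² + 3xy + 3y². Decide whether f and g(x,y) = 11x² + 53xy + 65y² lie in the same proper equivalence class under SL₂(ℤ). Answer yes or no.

D₁ = -51, D₂ = -51
f: flip: (5,3,3)→(3,-3,5)
f: translate: b→3 (≡-3 mod 6), so (3,-3,5)→(3,3,5)
f: reduced (well bottom): (3,3,5) with a≤c, −a<b≤a
g: translate: b→9 (≡53 mod 22), so (11,53,65)→(11,9,3)
g: flip: (11,9,3)→(3,-9,11)
g: translate: b→3 (≡-9 mod 6), so (3,-9,11)→(3,3,5)
g: reduced (well bottom): (3,3,5) with a≤c, −a<b≤a
reduced forms (3, 3, 5) vs (3, 3, 5) ⇒ equivalent

yes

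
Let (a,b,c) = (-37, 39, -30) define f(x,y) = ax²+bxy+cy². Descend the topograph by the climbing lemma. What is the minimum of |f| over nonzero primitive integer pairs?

translate: b→35 (≡-39 mod 74), so (37,-39,30)→(37,35,28)
flip: (37,35,28)→(28,-35,37)
translate: b→21 (≡-35 mod 56), so (28,-35,37)→(28,21,30)
reduced (well bottom): (28,21,30) with a≤c, −a<b≤a
well minimum |f| = |-28| = 28 (negative-definite)

28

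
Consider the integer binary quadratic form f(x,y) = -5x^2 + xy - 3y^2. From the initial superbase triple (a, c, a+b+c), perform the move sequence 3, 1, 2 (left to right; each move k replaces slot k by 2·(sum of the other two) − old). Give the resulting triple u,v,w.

start (-5,-3,-7) = (f(1,0),f(0,1),f(1,1))
replace slot 3: 2·((-5)+(-3)) − (-7) = -9 → (-5,-3,-9)
replace slot 1: 2·((-3)+(-9)) − (-5) = -19 → (-19,-3,-9)
replace slot 2: 2·((-19)+(-9)) − (-3) = -53 → (-19,-53,-9)

-19,-53,-9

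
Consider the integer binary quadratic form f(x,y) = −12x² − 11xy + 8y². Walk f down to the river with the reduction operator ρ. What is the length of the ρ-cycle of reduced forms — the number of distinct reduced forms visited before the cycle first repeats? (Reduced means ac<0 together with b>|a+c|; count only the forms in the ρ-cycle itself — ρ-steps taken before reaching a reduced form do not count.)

D = 505, ⌊√D⌋ = 22
descent: ρ → (8,11,-12)  [lands on river]
river: ρ → (-12,13,7)
river: ρ → (7,15,-10)
river: ρ → (-10,5,12)
river: ρ → (12,19,-3)
river: ρ → (-3,17,18)
river: ρ → (18,19,-2)
river: ρ → (-2,21,8)
ρ-cycle length = 8 (tail of 1 descent step not counted)

8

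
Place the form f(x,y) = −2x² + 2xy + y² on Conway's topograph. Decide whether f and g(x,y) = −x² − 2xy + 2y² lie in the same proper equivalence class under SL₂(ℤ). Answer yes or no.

D₁ = 12, D₂ = 12
river cycle of f (length 2): (1, 2, -2), (-2, 2, 1)
river cycle of g (length 2): (2, 2, -1), (-1, 2, 2)
cycles differ ⇒ inequivalent

no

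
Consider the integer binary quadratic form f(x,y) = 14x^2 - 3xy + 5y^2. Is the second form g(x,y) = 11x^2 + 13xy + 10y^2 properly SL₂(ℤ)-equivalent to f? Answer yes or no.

D₁ = -271, D₂ = -271
f: flip: (14,-3,5)→(5,3,14)
f: reduced (well bottom): (5,3,14) with a≤c, −a<b≤a
g: translate: b→-9 (≡13 mod 22), so (11,13,10)→(11,-9,8)
g: flip: (11,-9,8)→(8,9,11)
g: translate: b→-7 (≡9 mod 16), so (8,9,11)→(8,-7,10)
g: reduced (well bottom): (8,-7,10) with a≤c, −a<b≤a
reduced forms (5, 3, 14) vs (8, -7, 10) ⇒ inequivalent

no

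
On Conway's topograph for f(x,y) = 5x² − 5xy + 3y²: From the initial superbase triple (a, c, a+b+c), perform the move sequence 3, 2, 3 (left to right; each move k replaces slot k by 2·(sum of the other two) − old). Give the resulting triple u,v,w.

start (5,3,3) = (f(1,0),f(0,1),f(1,1))
replace slot 3: 2·(5+3) − 3 = 13 → (5,3,13)
replace slot 2: 2·(5+13) − 3 = 33 → (5,33,13)
replace slot 3: 2·(5+33) − 13 = 63 → (5,33,63)

5,33,63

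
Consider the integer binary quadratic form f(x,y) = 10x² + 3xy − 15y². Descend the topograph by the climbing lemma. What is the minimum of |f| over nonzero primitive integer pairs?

descent: ρ → (-15,-3,10)
descent: ρ → (10,23,-2)  [lands on river]
river: ρ → (-2,21,21)
river: ρ → (21,21,-2)
river: ρ → (-2,23,10)
river: ρ → (10,17,-8)
river: ρ → (-8,15,12)
river: ρ → (12,9,-11)
river: ρ → (-11,13,10)
river: ρ → (10,7,-14)
river: ρ → (-14,21,3)
river: ρ → (3,21,-14)
river: ρ → (-14,7,10)
river: ρ → (10,13,-11)
river: ρ → (-11,9,12)
river: ρ → (12,15,-8)
river: ρ → (-8,17,10)
closes: descent 2, river 16
min |a| on river = 2

2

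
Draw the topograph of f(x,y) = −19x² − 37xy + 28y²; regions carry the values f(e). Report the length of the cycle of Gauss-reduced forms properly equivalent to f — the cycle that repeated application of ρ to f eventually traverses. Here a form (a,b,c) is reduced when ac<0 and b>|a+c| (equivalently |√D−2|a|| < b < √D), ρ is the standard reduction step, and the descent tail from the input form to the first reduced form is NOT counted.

D = 3497, ⌊√D⌋ = 59
descent: ρ → (28,37,-19)  [lands on river]
river: ρ → (-19,39,26)
river: ρ → (26,13,-32)
river: ρ → (-32,51,7)
river: ρ → (7,47,-46)
river: ρ → (-46,45,8)
river: ρ → (8,51,-28)
river: ρ → (-28,5,31)
river: ρ → (31,57,-2)
river: ρ → (-2,59,2)
river: ρ → (2,57,-31)
river: ρ → (-31,5,28)
river: ρ → (28,51,-8)
river: ρ → (-8,45,46)
river: ρ → (46,47,-7)
river: ρ → (-7,51,32)
river: ρ → (32,13,-26)
river: ρ → (-26,39,19)
river: ρ → (19,37,-28)
river: ρ → (-28,19,28)
ρ-cycle length = 20 (tail of 1 descent step not counted)

20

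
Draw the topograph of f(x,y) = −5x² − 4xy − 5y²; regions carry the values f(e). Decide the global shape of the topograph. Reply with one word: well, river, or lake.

D = b²−4ac = (-4)² − 4·(-5)·(-5) = -84
D < 0 ⇒ definite ⇒ every region one sign ⇒ single well

well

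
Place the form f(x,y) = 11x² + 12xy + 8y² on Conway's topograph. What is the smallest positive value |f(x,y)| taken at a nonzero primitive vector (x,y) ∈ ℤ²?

translate: b→-10 (≡12 mod 22), so (11,12,8)→(11,-10,7)
flip: (11,-10,7)→(7,10,11)
translate: b→-4 (≡10 mod 14), so (7,10,11)→(7,-4,8)
reduced (well bottom): (7,-4,8) with a≤c, −a<b≤a
well minimum = a = 7

7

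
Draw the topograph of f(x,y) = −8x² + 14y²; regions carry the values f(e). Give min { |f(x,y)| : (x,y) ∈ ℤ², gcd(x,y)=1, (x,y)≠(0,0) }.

descent: ρ → (14,0,-8)
descent: ρ → (-8,16,6)  [lands on river]
river: ρ → (6,20,-2)
river: ρ → (-2,20,6)
river: ρ → (6,16,-8)
closes: descent 2, river 4
min |a| on river = 2

2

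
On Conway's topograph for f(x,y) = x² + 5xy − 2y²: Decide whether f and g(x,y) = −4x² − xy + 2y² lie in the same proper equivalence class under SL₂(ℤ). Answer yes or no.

D₁ = 33, D₂ = 33
river cycle of f (length 4): (-2, 3, 3), (3, 3, -2), (-2, 5, 1), (1, 5, -2)
river cycle of g (length 4): (2, 5, -1), (-1, 5, 2), (2, 3, -3), (-3, 3, 2)
cycles differ ⇒ inequivalent

no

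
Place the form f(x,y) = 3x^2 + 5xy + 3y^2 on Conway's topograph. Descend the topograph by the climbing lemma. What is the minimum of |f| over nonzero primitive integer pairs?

translate: b→-1 (≡5 mod 6), so (3,5,3)→(3,-1,1)
flip: (3,-1,1)→(1,1,3)
reduced (well bottom): (1,1,3) with a≤c, −a<b≤a
well minimum = a = 1

1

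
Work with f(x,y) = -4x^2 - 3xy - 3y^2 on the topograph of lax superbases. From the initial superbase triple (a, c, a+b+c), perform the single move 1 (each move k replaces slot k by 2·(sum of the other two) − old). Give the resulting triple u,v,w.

start (-4,-3,-10) = (f(1,0),f(0,1),f(1,1))
replace slot 1: 2·((-3)+(-10)) − (-4) = -22 → (-22,-3,-10)

-22,-3,-10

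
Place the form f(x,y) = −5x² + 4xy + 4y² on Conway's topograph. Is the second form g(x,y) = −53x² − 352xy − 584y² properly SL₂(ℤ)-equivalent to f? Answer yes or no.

D₁ = 96, D₂ = 96
river cycle of f (length 4): (4, 4, -5), (-5, 6, 3), (3, 6, -5), (-5, 4, 4)
river cycle of g (length 4): (-5, 4, 4), (4, 4, -5), (-5, 6, 3), (3, 6, -5)
cycles coincide ⇒ equivalent

yes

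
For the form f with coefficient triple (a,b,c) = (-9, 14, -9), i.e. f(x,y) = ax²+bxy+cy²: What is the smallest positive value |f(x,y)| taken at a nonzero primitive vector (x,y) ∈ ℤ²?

translate: b→4 (≡-14 mod 18), so (9,-14,9)→(9,4,4)
flip: (9,4,4)→(4,-4,9)
translate: b→4 (≡-4 mod 8), so (4,-4,9)→(4,4,9)
reduced (well bottom): (4,4,9) with a≤c, −a<b≤a
well minimum |f| = |-4| = 4 (negative-definite)

4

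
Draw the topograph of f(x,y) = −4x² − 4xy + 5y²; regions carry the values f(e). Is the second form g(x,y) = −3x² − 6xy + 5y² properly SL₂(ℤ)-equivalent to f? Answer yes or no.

D₁ = 96, D₂ = 96
river cycle of f (length 4): (5, 4, -4), (-4, 4, 5), (5, 6, -3), (-3, 6, 5)
river cycle of g (length 4): (5, 6, -3), (-3, 6, 5), (5, 4, -4), (-4, 4, 5)
cycles coincide ⇒ equivalent

yes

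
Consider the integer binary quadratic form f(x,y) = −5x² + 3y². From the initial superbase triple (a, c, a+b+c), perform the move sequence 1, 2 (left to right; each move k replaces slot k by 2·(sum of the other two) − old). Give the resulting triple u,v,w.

start (-5,3,-2) = (f(1,0),f(0,1),f(1,1))
replace slot 1: 2·(3+(-2)) − (-5) = 7 → (7,3,-2)
replace slot 2: 2·(7+(-2)) − 3 = 7 → (7,7,-2)

7,7,-2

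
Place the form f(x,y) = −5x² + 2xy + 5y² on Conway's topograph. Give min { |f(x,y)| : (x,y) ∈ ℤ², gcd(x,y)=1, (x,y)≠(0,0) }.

river: ρ → (5,8,-2)
river: ρ → (-2,8,5)
river: ρ → (5,2,-5)
river: ρ → (-5,8,2)
river: ρ → (2,8,-5)
river: ρ → (-5,2,5)
closes: descent 0, river 6
min |a| on river = 2

2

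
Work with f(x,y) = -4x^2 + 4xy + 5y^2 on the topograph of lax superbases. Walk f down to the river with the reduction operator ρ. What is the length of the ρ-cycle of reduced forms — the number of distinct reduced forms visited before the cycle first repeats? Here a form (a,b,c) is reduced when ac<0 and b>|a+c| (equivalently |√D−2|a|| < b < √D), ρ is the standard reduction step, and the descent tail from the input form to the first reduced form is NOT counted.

D = 96, ⌊√D⌋ = 9
river: ρ → (5,6,-3)
river: ρ → (-3,6,5)
river: ρ → (5,4,-4)
river: ρ → (-4,4,5)
ρ-cycle length = 4 (tail of 0 descent steps not counted)

4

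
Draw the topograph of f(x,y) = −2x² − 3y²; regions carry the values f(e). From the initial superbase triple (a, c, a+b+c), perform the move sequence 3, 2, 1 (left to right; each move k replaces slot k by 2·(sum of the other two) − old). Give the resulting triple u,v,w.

start (-2,-3,-5) = (f(1,0),f(0,1),f(1,1))
replace slot 3: 2·((-2)+(-3)) − (-5) = -5 → (-2,-3,-5)
replace slot 2: 2·((-2)+(-5)) − (-3) = -11 → (-2,-11,-5)
replace slot 1: 2·((-11)+(-5)) − (-2) = -30 → (-30,-11,-5)

-30,-11,-5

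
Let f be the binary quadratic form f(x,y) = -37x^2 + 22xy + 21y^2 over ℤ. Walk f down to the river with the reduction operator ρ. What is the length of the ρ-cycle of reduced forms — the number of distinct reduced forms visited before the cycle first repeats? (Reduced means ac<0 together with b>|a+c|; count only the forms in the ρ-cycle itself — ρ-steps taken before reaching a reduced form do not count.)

D = 3592, ⌊√D⌋ = 59
river: ρ → (21,20,-38)
river: ρ → (-38,56,3)
river: ρ → (3,58,-19)
river: ρ → (-19,56,6)
river: ρ → (6,52,-37)
river: ρ → (-37,22,21)
ρ-cycle length = 6 (tail of 0 descent steps not counted)

6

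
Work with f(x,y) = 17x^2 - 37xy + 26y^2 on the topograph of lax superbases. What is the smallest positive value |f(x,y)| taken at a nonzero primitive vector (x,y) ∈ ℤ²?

translate: b→-3 (≡-37 mod 34), so (17,-37,26)→(17,-3,6)
flip: (17,-3,6)→(6,3,17)
reduced (well bottom): (6,3,17) with a≤c, −a<b≤a
well minimum = a = 6

6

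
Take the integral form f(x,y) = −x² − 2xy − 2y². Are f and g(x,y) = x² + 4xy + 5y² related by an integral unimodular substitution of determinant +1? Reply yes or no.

D₁ = -4, D₂ = -4
f is negative-definite; reduce −f:
−f: translate: b→0 (≡2 mod 2), so (1,2,2)→(1,0,1)
−f: reduced (well bottom): (1,0,1) with a≤c, −a<b≤a
flip sign back: reduced form of f is (-1,0,-1)
g: translate: b→0 (≡4 mod 2), so (1,4,5)→(1,0,1)
g: reduced (well bottom): (1,0,1) with a≤c, −a<b≤a
reduced forms (-1, 0, -1) vs (1, 0, 1) ⇒ inequivalent

no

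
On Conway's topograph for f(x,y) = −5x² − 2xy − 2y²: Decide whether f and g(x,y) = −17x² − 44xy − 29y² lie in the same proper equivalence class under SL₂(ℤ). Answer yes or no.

D₁ = -36, D₂ = -36
f is negative-definite; reduce −f:
−f: flip: (5,2,2)→(2,-2,5)
−f: translate: b→2 (≡-2 mod 4), so (2,-2,5)→(2,2,5)
−f: reduced (well bottom): (2,2,5) with a≤c, −a<b≤a
flip sign back: reduced form of f is (-2,-2,-5)
g is negative-definite; reduce −g:
−g: translate: b→10 (≡44 mod 34), so (17,44,29)→(17,10,2)
−g: flip: (17,10,2)→(2,-10,17)
−g: translate: b→2 (≡-10 mod 4), so (2,-10,17)→(2,2,5)
−g: reduced (well bottom): (2,2,5) with a≤c, −a<b≤a
flip sign back: reduced form of g is (-2,-2,-5)
reduced forms (-2, -2, -5) vs (-2, -2, -5) ⇒ equivalent

yes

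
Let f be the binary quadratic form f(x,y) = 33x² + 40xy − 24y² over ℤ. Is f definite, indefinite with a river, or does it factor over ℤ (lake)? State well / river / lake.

D = b²−4ac = 40² − 4·33·(-24) = 4768
D > 0 non-square ⇒ indefinite ⇒ periodic river

river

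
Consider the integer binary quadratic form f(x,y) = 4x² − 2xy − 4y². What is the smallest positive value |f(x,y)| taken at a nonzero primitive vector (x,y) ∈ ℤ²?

descent: ρ → (-4,2,4)  [lands on river]
river: ρ → (4,6,-2)
river: ρ → (-2,6,4)
river: ρ → (4,2,-4)
river: ρ → (-4,6,2)
river: ρ → (2,6,-4)
closes: descent 1, river 6
min |a| on river = 2

2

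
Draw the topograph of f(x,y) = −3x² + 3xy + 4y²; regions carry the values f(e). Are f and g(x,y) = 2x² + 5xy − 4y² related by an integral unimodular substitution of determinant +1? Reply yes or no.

D₁ = 57, D₂ = 57
river cycle of f (length 6): (4, 5, -2), (-2, 7, 1), (1, 7, -2), (-2, 5, 4), (4, 3, -3), (-3, 3, 4)
river cycle of g (length 6): (-4, 3, 3), (3, 3, -4), (-4, 5, 2), (2, 7, -1), (-1, 7, 2), (2, 5, -4)
cycles differ ⇒ inequivalent

no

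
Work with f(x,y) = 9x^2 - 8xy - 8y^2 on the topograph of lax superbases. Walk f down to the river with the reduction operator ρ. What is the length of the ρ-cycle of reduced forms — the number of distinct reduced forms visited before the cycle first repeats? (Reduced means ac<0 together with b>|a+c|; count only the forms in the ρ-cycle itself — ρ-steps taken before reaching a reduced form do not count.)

D = 352, ⌊√D⌋ = 18
descent: ρ → (-8,8,9)  [lands on river]
river: ρ → (9,10,-7)
river: ρ → (-7,18,1)
river: ρ → (1,18,-7)
river: ρ → (-7,10,9)
river: ρ → (9,8,-8)
ρ-cycle length = 6 (tail of 1 descent step not counted)

6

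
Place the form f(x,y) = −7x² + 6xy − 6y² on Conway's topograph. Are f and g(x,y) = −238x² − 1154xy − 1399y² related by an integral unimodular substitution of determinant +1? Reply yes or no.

D₁ = -132, D₂ = -132
f is negative-definite; reduce −f:
−f: flip: (7,-6,6)→(6,6,7)
−f: reduced (well bottom): (6,6,7) with a≤c, −a<b≤a
flip sign back: reduced form of f is (-6,-6,-7)
g is negative-definite; reduce −g:
−g: translate: b→202 (≡1154 mod 476), so (238,1154,1399)→(238,202,43)
−g: flip: (238,202,43)→(43,-202,238)
−g: translate: b→-30 (≡-202 mod 86), so (43,-202,238)→(43,-30,6)
−g: flip: (43,-30,6)→(6,30,43)
−g: translate: b→6 (≡30 mod 12), so (6,30,43)→(6,6,7)
−g: reduced (well bottom): (6,6,7) with a≤c, −a<b≤a
flip sign back: reduced form of g is (-6,-6,-7)
reduced forms (-6, -6, -7) vs (-6, -6, -7) ⇒ equivalent

yes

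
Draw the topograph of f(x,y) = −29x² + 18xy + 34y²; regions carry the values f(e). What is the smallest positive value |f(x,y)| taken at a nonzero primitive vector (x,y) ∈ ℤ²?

river: ρ → (34,50,-13)
river: ρ → (-13,54,26)
river: ρ → (26,50,-17)
river: ρ → (-17,52,23)
river: ρ → (23,40,-29)
river: ρ → (-29,18,34)
closes: descent 0, river 6
min |a| on river = 13

13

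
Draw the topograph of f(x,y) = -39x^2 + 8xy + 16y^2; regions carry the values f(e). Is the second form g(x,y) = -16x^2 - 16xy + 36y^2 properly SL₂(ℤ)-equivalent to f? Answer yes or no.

D₁ = 2560, D₂ = 2560
river cycle of f (length 12): (16, 24, -31), (-31, 38, 9), (9, 34, -39), (-39, 44, 4), (4, 44, -39), (-39, 34, 9), (9, 38, -31), (-31, 24, 16), (16, 40, -15), (-15, 50, 1), … (2 more)
river cycle of g (length 2): (-16, 48, 4), (4, 48, -16)
cycles differ ⇒ inequivalent

no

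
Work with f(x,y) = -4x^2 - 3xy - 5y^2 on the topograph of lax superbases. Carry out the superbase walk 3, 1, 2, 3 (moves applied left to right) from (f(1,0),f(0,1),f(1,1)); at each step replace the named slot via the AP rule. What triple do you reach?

start (-4,-5,-12) = (f(1,0),f(0,1),f(1,1))
replace slot 3: 2·((-4)+(-5)) − (-12) = -6 → (-4,-5,-6)
replace slot 1: 2·((-5)+(-6)) − (-4) = -18 → (-18,-5,-6)
replace slot 2: 2·((-18)+(-6)) − (-5) = -43 → (-18,-43,-6)
replace slot 3: 2·((-18)+(-43)) − (-6) = -116 → (-18,-43,-116)

-18,-43,-116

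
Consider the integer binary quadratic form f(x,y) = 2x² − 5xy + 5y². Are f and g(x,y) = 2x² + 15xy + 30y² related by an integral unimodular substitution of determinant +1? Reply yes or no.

D₁ = -15, D₂ = -15
f: translate: b→-1 (≡-5 mod 4), so (2,-5,5)→(2,-1,2)
f: flip: (2,-1,2)→(2,1,2)
f: reduced (well bottom): (2,1,2) with a≤c, −a<b≤a
g: translate: b→-1 (≡15 mod 4), so (2,15,30)→(2,-1,2)
g: flip: (2,-1,2)→(2,1,2)
g: reduced (well bottom): (2,1,2) with a≤c, −a<b≤a
reduced forms (2, 1, 2) vs (2, 1, 2) ⇒ equivalent

yes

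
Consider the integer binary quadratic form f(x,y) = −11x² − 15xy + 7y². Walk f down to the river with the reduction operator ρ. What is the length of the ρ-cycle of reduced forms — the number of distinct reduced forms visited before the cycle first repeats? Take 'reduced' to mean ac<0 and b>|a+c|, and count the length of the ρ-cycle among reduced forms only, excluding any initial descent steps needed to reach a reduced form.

D = 533, ⌊√D⌋ = 23
descent: ρ → (7,15,-11)  [lands on river]
river: ρ → (-11,7,11)
river: ρ → (11,15,-7)
river: ρ → (-7,13,13)
river: ρ → (13,13,-7)
river: ρ → (-7,15,11)
river: ρ → (11,7,-11)
river: ρ → (-11,15,7)
river: ρ → (7,13,-13)
river: ρ → (-13,13,7)
ρ-cycle length = 10 (tail of 1 descent step not counted)

10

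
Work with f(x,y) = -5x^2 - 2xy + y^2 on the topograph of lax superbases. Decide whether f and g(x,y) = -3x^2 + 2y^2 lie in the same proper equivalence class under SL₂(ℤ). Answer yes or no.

D₁ = 24, D₂ = 24
river cycle of f (length 2): (1, 4, -2), (-2, 4, 1)
river cycle of g (length 2): (2, 4, -1), (-1, 4, 2)
cycles differ ⇒ inequivalent

no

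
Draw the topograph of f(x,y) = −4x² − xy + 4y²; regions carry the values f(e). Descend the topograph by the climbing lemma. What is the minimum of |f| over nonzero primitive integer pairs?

descent: ρ → (4,1,-4)  [lands on river]
river: ρ → (-4,7,1)
river: ρ → (1,7,-4)
river: ρ → (-4,1,4)
river: ρ → (4,7,-1)
river: ρ → (-1,7,4)
closes: descent 1, river 6
min |a| on river = 1

1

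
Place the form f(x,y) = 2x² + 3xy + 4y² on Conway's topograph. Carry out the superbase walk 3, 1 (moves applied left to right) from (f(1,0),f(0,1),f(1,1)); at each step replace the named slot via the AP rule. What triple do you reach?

start (2,4,9) = (f(1,0),f(0,1),f(1,1))
replace slot 3: 2·(2+4) − 9 = 3 → (2,4,3)
replace slot 1: 2·(4+3) − 2 = 12 → (12,4,3)

12,4,3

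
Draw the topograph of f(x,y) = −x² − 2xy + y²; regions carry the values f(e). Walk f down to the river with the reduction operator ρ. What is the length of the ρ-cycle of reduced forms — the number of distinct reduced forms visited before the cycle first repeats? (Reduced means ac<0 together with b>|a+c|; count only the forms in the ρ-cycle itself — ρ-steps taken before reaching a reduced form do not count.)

D = 8, ⌊√D⌋ = 2
descent: ρ → (1,2,-1)  [lands on river]
river: ρ → (-1,2,1)
ρ-cycle length = 2 (tail of 1 descent step not counted)

2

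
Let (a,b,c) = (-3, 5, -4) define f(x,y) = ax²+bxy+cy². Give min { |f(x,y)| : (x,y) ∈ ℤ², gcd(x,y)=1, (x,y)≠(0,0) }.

translate: b→1 (≡-5 mod 6), so (3,-5,4)→(3,1,2)
flip: (3,1,2)→(2,-1,3)
reduced (well bottom): (2,-1,3) with a≤c, −a<b≤a
well minimum |f| = |-2| = 2 (negative-definite)

2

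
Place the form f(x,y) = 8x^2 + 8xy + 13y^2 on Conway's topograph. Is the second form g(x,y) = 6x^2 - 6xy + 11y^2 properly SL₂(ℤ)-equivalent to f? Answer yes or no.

D₁ = -352, D₂ = -228
discriminants differ ⇒ not SL₂(ℤ)-equivalent

no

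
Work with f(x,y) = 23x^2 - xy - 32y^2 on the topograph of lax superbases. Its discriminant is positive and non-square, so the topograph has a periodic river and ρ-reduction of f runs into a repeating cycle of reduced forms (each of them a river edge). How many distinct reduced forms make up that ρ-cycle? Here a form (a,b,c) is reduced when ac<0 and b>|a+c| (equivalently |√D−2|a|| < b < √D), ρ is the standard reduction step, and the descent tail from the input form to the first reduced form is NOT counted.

D = 2945, ⌊√D⌋ = 54
descent: ρ → (-32,1,23)
descent: ρ → (23,45,-10)  [lands on river]
river: ρ → (-10,35,43)
river: ρ → (43,51,-2)
river: ρ → (-2,53,17)
river: ρ → (17,49,-8)
river: ρ → (-8,47,23)
ρ-cycle length = 6 (tail of 2 descent steps not counted)

6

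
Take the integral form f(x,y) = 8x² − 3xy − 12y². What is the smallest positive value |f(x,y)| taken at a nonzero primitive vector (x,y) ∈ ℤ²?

descent: ρ → (-12,3,8)
descent: ρ → (8,13,-7)  [lands on river]
river: ρ → (-7,15,6)
river: ρ → (6,9,-13)
river: ρ → (-13,17,2)
river: ρ → (2,19,-4)
river: ρ → (-4,13,14)
river: ρ → (14,15,-3)
river: ρ → (-3,15,14)
river: ρ → (14,13,-4)
river: ρ → (-4,19,2)
river: ρ → (2,17,-13)
river: ρ → (-13,9,6)
river: ρ → (6,15,-7)
river: ρ → (-7,13,8)
river: ρ → (8,19,-1)
river: ρ → (-1,19,8)
closes: descent 2, river 16
min |a| on river = 1

1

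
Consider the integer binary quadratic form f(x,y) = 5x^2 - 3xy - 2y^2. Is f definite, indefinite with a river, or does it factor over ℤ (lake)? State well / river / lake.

D = b²−4ac = (-3)² − 4·5·(-2) = 49
D = 7² is a perfect square ⇒ form factors over ℤ ⇒ lakes

lake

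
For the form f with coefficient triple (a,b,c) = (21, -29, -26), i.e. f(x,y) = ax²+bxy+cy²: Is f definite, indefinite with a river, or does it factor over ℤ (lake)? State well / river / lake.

D = b²−4ac = (-29)² − 4·21·(-26) = 3025
D = 55² is a perfect square ⇒ form factors over ℤ ⇒ lakes

lake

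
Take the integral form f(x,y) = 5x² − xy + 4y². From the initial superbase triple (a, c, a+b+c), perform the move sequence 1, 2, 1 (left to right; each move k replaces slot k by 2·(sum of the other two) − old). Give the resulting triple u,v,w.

start (5,4,8) = (f(1,0),f(0,1),f(1,1))
replace slot 1: 2·(4+8) − 5 = 19 → (19,4,8)
replace slot 2: 2·(19+8) − 4 = 50 → (19,50,8)
replace slot 1: 2·(50+8) − 19 = 97 → (97,50,8)

97,50,8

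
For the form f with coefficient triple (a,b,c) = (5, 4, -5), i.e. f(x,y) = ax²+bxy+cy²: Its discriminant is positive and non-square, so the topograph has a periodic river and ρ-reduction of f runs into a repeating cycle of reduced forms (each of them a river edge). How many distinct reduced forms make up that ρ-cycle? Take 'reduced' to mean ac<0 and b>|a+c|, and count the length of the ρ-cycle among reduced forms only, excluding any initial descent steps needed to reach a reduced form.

D = 116, ⌊√D⌋ = 10
river: ρ → (-5,6,4)
river: ρ → (4,10,-1)
river: ρ → (-1,10,4)
river: ρ → (4,6,-5)
river: ρ → (-5,4,5)
river: ρ → (5,6,-4)
river: ρ → (-4,10,1)
river: ρ → (1,10,-4)
river: ρ → (-4,6,5)
river: ρ → (5,4,-5)
ρ-cycle length = 10 (tail of 0 descent steps not counted)

10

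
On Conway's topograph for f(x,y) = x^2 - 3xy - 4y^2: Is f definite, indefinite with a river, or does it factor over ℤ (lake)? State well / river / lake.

D = b²−4ac = (-3)² − 4·1·(-4) = 25
D = 5² is a perfect square ⇒ form factors over ℤ ⇒ lakes

lake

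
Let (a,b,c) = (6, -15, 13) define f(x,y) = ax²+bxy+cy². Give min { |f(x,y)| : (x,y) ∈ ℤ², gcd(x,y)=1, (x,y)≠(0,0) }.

translate: b→-3 (≡-15 mod 12), so (6,-15,13)→(6,-3,4)
flip: (6,-3,4)→(4,3,6)
reduced (well bottom): (4,3,6) with a≤c, −a<b≤a
well minimum = a = 4

4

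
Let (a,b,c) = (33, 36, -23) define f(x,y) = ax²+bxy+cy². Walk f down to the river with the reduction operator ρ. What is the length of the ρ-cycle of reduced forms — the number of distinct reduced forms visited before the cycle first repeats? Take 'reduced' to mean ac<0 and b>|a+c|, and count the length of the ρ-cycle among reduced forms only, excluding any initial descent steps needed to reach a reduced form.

D = 4332, ⌊√D⌋ = 65
river: ρ → (-23,56,13)
river: ρ → (13,48,-39)
river: ρ → (-39,30,22)
river: ρ → (22,58,-11)
river: ρ → (-11,52,37)
river: ρ → (37,22,-26)
river: ρ → (-26,30,33)
river: ρ → (33,36,-23)
ρ-cycle length = 8 (tail of 0 descent steps not counted)

8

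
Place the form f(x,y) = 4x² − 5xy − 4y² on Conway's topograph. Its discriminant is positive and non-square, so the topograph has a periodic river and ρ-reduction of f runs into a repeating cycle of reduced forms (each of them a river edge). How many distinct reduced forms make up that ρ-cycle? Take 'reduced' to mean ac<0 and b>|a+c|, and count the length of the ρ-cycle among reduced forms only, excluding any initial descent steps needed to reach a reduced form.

D = 89, ⌊√D⌋ = 9
descent: ρ → (-4,5,4)  [lands on river]
river: ρ → (4,3,-5)
river: ρ → (-5,7,2)
river: ρ → (2,9,-1)
river: ρ → (-1,9,2)
river: ρ → (2,7,-5)
river: ρ → (-5,3,4)
river: ρ → (4,5,-4)
river: ρ → (-4,3,5)
river: ρ → (5,7,-2)
river: ρ → (-2,9,1)
river: ρ → (1,9,-2)
river: ρ → (-2,7,5)
river: ρ → (5,3,-4)
ρ-cycle length = 14 (tail of 1 descent step not counted)

14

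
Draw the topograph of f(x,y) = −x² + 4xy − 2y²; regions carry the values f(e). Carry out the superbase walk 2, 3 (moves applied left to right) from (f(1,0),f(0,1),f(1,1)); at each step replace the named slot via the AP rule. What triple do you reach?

start (-1,-2,1) = (f(1,0),f(0,1),f(1,1))
replace slot 2: 2·((-1)+1) − (-2) = 2 → (-1,2,1)
replace slot 3: 2·((-1)+2) − 1 = 1 → (-1,2,1)

-1,2,1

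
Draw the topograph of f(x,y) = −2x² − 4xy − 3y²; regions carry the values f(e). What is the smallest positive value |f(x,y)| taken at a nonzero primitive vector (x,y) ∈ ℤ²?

translate: b→0 (≡4 mod 4), so (2,4,3)→(2,0,1)
flip: (2,0,1)→(1,0,2)
reduced (well bottom): (1,0,2) with a≤c, −a<b≤a
well minimum |f| = |-1| = 1 (negative-definite)

1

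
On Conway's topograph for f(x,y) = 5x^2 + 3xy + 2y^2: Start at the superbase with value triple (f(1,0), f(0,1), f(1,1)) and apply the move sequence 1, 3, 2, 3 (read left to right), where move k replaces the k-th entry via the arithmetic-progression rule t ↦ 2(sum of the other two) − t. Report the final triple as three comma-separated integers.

start (5,2,10) = (f(1,0),f(0,1),f(1,1))
replace slot 1: 2·(2+10) − 5 = 19 → (19,2,10)
replace slot 3: 2·(19+2) − 10 = 32 → (19,2,32)
replace slot 2: 2·(19+32) − 2 = 100 → (19,100,32)
replace slot 3: 2·(19+100) − 32 = 206 → (19,100,206)

19,100,206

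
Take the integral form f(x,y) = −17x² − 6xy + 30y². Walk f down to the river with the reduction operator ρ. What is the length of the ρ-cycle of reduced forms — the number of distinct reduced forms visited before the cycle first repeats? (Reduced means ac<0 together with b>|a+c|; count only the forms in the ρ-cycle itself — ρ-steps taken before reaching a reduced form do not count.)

D = 2076, ⌊√D⌋ = 45
descent: ρ → (30,6,-17)
descent: ρ → (-17,28,19)  [lands on river]
river: ρ → (19,10,-26)
river: ρ → (-26,42,3)
river: ρ → (3,42,-26)
river: ρ → (-26,10,19)
river: ρ → (19,28,-17)
river: ρ → (-17,40,7)
river: ρ → (7,44,-5)
river: ρ → (-5,36,39)
river: ρ → (39,42,-2)
river: ρ → (-2,42,39)
river: ρ → (39,36,-5)
river: ρ → (-5,44,7)
river: ρ → (7,40,-17)
ρ-cycle length = 14 (tail of 2 descent steps not counted)

14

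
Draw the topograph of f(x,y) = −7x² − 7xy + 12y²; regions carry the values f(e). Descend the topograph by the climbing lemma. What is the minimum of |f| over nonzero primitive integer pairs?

descent: ρ → (12,7,-7)  [lands on river]
river: ρ → (-7,7,12)
river: ρ → (12,17,-2)
river: ρ → (-2,19,3)
river: ρ → (3,17,-8)
river: ρ → (-8,15,5)
river: ρ → (5,15,-8)
river: ρ → (-8,17,3)
river: ρ → (3,19,-2)
river: ρ → (-2,17,12)
closes: descent 1, river 10
min |a| on river = 2

2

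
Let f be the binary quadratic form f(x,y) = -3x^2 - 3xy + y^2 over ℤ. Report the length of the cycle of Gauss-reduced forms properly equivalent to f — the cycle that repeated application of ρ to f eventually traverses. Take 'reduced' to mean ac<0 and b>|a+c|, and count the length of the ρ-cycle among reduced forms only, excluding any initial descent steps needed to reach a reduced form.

D = 21, ⌊√D⌋ = 4
descent: ρ → (1,3,-3)  [lands on river]
river: ρ → (-3,3,1)
ρ-cycle length = 2 (tail of 1 descent step not counted)

2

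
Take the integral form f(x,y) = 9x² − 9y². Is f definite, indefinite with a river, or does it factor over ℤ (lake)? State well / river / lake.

D = b²−4ac = 0² − 4·9·(-9) = 324
D = 18² is a perfect square ⇒ form factors over ℤ ⇒ lakes

lake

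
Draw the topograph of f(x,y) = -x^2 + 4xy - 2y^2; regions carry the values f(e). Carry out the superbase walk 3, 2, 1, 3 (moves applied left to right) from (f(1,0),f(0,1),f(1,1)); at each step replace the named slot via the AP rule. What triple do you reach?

start (-1,-2,1) = (f(1,0),f(0,1),f(1,1))
replace slot 3: 2·((-1)+(-2)) − 1 = -7 → (-1,-2,-7)
replace slot 2: 2·((-1)+(-7)) − (-2) = -14 → (-1,-14,-7)
replace slot 1: 2·((-14)+(-7)) − (-1) = -41 → (-41,-14,-7)
replace slot 3: 2·((-41)+(-14)) − (-7) = -103 → (-41,-14,-103)

-41,-14,-103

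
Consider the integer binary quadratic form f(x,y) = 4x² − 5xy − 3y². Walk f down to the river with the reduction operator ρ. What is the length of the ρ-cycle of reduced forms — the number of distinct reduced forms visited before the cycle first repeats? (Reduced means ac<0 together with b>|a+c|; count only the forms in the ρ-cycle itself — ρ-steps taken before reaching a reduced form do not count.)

D = 73, ⌊√D⌋ = 8
descent: ρ → (-3,5,4)  [lands on river]
river: ρ → (4,3,-4)
river: ρ → (-4,5,3)
river: ρ → (3,7,-2)
river: ρ → (-2,5,6)
river: ρ → (6,7,-1)
river: ρ → (-1,7,6)
river: ρ → (6,5,-2)
river: ρ → (-2,7,3)
river: ρ → (3,5,-4)
river: ρ → (-4,3,4)
river: ρ → (4,5,-3)
river: ρ → (-3,7,2)
river: ρ → (2,5,-6)
river: ρ → (-6,7,1)
river: ρ → (1,7,-6)
river: ρ → (-6,5,2)
river: ρ → (2,7,-3)
ρ-cycle length = 18 (tail of 1 descent step not counted)

18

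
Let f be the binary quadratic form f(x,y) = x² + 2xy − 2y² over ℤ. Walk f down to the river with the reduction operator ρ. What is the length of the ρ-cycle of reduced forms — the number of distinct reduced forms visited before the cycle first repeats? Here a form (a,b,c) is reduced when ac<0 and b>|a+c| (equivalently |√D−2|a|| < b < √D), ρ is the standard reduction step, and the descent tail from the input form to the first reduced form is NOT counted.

D = 12, ⌊√D⌋ = 3
river: ρ → (-2,2,1)
river: ρ → (1,2,-2)
ρ-cycle length = 2 (tail of 0 descent steps not counted)

2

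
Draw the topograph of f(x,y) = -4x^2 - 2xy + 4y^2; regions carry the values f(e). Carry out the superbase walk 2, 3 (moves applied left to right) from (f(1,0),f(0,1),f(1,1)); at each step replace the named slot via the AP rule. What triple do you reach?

start (-4,4,-2) = (f(1,0),f(0,1),f(1,1))
replace slot 2: 2·((-4)+(-2)) − 4 = -16 → (-4,-16,-2)
replace slot 3: 2·((-4)+(-16)) − (-2) = -38 → (-4,-16,-38)

-4,-16,-38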